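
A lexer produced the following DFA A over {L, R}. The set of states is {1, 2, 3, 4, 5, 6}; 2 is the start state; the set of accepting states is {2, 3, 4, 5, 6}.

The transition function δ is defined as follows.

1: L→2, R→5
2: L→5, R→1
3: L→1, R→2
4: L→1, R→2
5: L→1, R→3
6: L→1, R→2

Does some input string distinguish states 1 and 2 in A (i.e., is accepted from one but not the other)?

Yes

First remove the unreachable states {4,6}; 4 states remain.
P0 = {2,3,5} | {1}.
Split {2,3,5} by δ(·,L) → {3,5} and {2}.
Split {3,5} by δ(·,R) → {3} and {5}.
No further refinement is possible. Final partition (4 blocks): {3} | {1} | {2} | {5}.
1 and 2 end up in different blocks, so they are distinguishable. For instance, the string 'ε' is accepted from only 2.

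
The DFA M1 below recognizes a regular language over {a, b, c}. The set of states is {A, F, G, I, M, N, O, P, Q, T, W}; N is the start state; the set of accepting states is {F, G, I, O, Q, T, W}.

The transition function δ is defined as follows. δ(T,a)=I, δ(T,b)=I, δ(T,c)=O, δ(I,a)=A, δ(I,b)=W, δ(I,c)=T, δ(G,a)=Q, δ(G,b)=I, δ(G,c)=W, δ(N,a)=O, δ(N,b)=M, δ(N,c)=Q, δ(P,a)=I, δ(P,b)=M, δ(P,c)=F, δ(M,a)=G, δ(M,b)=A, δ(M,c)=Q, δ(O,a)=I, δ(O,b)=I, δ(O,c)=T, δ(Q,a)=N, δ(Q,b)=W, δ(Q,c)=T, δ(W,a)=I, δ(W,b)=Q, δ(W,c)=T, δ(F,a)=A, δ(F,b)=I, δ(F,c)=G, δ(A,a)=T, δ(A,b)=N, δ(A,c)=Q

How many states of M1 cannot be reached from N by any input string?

2

BFS from N reaches {A, G, I, M, N, O, Q, T, W}; the 2 state(s) F, P are never visited.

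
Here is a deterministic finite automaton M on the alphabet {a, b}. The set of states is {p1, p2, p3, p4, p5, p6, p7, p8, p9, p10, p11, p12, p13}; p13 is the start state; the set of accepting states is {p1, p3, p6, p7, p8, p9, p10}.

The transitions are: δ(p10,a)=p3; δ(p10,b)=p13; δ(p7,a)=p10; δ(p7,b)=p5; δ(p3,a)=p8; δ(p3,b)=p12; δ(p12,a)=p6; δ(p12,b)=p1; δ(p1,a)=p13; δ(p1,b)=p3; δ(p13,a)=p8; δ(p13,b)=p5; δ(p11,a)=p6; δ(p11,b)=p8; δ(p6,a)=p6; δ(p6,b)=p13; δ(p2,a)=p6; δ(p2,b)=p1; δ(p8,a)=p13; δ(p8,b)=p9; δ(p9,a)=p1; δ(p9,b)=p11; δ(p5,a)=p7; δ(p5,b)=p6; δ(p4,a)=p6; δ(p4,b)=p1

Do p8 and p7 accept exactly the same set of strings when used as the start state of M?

No

States {p2,p4} cannot be reached from the start state, so discard them.
Start with accepting vs non-accepting: {p1,p3,p6,p7,p8,p9,p10} | {p5,p11,p12,p13}.
Refine {p1,p3,p6,p7,p8,p9,p10} on symbol a: members go to different blocks, giving {p3,p6,p7,p9,p10} and {p1,p8}.
On input a, block {p3,p6,p7,p9,p10} splits into {p6,p7,p10} and {p3,p9}.
On input a, block {p6,p7,p10} splits into {p6,p7} and {p10}.
Split {p6,p7} by δ(·,a) → {p6} and {p7}.
On input a, block {p5,p11,p12,p13} splits into {p11,p12} and {p5} and {p13}.
The partition is now stable with 8 blocks: {p6} | {p11,p12} | {p1,p8} | {p3,p9} | {p10} | {p7} | {p5} | {p13}.
p8 and p7 end up in different blocks, so they are distinguishable. For instance, the string 'a' is accepted from only p7.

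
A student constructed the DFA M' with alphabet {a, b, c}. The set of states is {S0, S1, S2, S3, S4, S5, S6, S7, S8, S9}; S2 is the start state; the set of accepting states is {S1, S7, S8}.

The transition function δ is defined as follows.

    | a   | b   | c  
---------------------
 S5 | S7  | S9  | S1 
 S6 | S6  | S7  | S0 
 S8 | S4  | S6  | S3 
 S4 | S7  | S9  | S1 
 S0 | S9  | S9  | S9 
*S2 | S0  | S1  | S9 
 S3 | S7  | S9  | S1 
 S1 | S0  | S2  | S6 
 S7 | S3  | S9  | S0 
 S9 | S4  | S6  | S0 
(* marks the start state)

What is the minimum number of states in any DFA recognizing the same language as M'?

States {S5,S8} cannot be reached from the start state, so discard them.
Initial partition by acceptance: {S1,S7} | {S0,S2,S3,S4,S6,S9}.
Refine {S0,S2,S3,S4,S6,S9} on symbol a: members go to different blocks, giving {S0,S2,S6,S9} and {S3,S4}.
On input a, block {S1,S7} splits into {S1} and {S7}.
Split {S0,S2,S6,S9} by δ(·,a) → {S0,S2,S6} and {S9}.
On input a, block {S0,S2,S6} splits into {S2,S6} and {S0}.
On input a, block {S2,S6} splits into {S2} and {S6}.
The partition is now stable with 7 blocks: {S1} | {S2} | {S3,S4} | {S7} | {S9} | {S0} | {S6}.

7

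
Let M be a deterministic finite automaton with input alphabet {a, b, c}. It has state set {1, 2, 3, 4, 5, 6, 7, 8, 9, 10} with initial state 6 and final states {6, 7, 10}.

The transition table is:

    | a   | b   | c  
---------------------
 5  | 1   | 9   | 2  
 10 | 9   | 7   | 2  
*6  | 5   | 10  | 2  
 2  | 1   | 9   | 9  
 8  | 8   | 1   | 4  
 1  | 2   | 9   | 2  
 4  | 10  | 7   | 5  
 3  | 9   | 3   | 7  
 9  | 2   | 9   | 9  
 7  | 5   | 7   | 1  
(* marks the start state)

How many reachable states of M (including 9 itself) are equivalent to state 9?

Reachable states from the start: {1,2,5,6,7,9,10}. Unreachable: {3,4,8} — drop them.
P0 = {6,7,10} | {1,2,5,9}.
Stable partition: {6,7,10} | {1,2,5,9} — 2 equivalence classes.
The equivalence class containing 9 is {1,2,5,9}, of size 4.

4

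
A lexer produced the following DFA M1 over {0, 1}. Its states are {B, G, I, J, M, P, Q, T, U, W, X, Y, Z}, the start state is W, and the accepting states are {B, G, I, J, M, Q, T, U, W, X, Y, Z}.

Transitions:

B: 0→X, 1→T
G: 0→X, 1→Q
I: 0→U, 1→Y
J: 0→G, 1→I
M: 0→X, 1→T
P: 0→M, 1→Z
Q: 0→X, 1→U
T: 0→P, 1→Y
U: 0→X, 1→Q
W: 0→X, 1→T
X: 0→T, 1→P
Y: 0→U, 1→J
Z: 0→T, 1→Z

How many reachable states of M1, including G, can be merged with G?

3

First remove the unreachable states {B}; 12 states remain.
Initial partition by acceptance: {G,I,J,M,Q,T,U,W,X,Y,Z} | {P}.
On input 0, block {G,I,J,M,Q,T,U,W,X,Y,Z} splits into {G,I,J,M,Q,U,W,X,Y,Z} and {T}.
On input 0, block {G,I,J,M,Q,U,W,X,Y,Z} splits into {G,I,J,M,Q,U,W,Y} and {X,Z}.
On input 0, block {G,I,J,M,Q,U,W,Y} splits into {G,M,Q,U,W} and {I,J,Y}.
On input 1, block {G,M,Q,U,W} splits into {G,Q,U} and {M,W}.
Refine {X,Z} on symbol 1: members go to different blocks, giving {Z} and {X}.
Stable partition: {G,Q,U} | {P} | {T} | {Z} | {I,J,Y} | {M,W} | {X} — 7 equivalence classes.
State G belongs to the block {G,Q,U}, which has 3 states.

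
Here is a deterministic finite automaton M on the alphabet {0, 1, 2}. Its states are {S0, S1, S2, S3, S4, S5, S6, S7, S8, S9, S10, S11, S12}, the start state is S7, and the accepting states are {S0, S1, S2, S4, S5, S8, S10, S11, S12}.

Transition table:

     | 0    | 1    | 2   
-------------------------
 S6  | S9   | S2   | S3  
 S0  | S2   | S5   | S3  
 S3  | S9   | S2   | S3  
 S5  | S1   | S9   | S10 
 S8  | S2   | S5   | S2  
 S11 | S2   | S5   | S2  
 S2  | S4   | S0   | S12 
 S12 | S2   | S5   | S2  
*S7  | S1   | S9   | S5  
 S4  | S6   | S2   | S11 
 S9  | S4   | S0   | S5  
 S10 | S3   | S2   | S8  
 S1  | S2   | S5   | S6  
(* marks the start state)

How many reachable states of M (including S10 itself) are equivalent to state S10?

2

All states are reachable from the start state.
Start with accepting vs non-accepting: {S0,S1,S2,S4,S5,S8,S10,S11,S12} | {S3,S6,S7,S9}.
Refine {S0,S1,S2,S4,S5,S8,S10,S11,S12} on symbol 0: members go to different blocks, giving {S0,S1,S2,S5,S8,S11,S12} and {S4,S10}.
On input 0, block {S0,S1,S2,S5,S8,S11,S12} splits into {S0,S1,S5,S8,S11,S12} and {S2}.
Split {S0,S1,S5,S8,S11,S12} by δ(·,0) → {S0,S1,S8,S11,S12} and {S5}.
Refine {S0,S1,S8,S11,S12} on symbol 2: members go to different blocks, giving {S8,S11,S12} and {S0,S1}.
Split {S3,S6,S7,S9} by δ(·,0) → {S3,S6} and {S7} and {S9}.
The partition is now stable with 8 blocks: {S8,S11,S12} | {S3,S6} | {S4,S10} | {S2} | {S5} | {S0,S1} | {S7} | {S9}.
State S10 belongs to the block {S4,S10}, which has 2 states.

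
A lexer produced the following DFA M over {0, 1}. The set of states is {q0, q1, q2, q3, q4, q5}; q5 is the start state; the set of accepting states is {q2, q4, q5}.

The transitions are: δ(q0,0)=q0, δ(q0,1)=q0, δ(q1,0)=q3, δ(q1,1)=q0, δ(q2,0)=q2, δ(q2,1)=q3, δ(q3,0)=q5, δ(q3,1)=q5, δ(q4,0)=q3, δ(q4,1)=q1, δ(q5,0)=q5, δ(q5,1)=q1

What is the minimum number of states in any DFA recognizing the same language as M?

States {q2,q4} cannot be reached from the start state, so discard them.
Initial partition by acceptance: {q5} | {q0,q1,q3}.
Split {q0,q1,q3} by δ(·,0) → {q0,q1} and {q3}.
Split {q0,q1} by δ(·,0) → {q0} and {q1}.
The partition is now stable with 4 blocks: {q5} | {q0} | {q3} | {q1}.

4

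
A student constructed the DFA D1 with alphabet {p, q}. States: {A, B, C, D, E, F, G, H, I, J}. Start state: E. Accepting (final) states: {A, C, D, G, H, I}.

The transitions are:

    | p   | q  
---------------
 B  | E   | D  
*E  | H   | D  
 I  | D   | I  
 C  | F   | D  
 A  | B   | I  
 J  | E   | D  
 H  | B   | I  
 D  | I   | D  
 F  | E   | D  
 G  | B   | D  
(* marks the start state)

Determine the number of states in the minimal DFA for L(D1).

First remove the unreachable states {A,C,F,G,J}; 5 states remain.
Initial partition by acceptance: {D,H,I} | {B,E}.
Split {D,H,I} by δ(·,p) → {D,I} and {H}.
Refine {B,E} on symbol p: members go to different blocks, giving {B} and {E}.
No further refinement is possible. Final partition (4 blocks): {D,I} | {B} | {H} | {E}.

4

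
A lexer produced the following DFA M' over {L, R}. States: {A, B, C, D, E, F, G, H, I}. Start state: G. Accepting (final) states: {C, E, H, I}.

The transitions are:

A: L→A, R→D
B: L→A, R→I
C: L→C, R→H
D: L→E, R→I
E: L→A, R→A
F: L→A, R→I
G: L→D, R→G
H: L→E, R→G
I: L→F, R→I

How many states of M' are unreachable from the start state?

Starting at G and following transitions, the reachable set is {A, D, E, F, G, I}. That leaves B, C, H unreachable — 3 in total.

3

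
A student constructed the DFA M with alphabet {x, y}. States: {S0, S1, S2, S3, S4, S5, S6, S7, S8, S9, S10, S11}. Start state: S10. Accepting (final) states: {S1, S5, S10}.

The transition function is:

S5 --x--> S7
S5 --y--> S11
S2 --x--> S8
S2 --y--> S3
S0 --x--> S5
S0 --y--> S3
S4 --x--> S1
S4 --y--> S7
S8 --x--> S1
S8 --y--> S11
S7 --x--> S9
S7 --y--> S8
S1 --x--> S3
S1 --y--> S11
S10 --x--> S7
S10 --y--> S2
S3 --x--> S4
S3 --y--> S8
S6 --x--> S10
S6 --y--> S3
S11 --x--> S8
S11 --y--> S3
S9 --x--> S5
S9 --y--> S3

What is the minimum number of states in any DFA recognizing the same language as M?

5

States {S0,S6} cannot be reached from the start state, so discard them.
Initial partition by acceptance: {S1,S5,S10} | {S2,S3,S4,S7,S8,S9,S11}.
On input x, block {S2,S3,S4,S7,S8,S9,S11} splits into {S2,S3,S7,S11} and {S4,S8,S9}.
Split {S2,S3,S7,S11} by δ(·,y) → {S2,S11} and {S3,S7}.
Split {S4,S8,S9} by δ(·,y) → {S4,S9} and {S8}.
The partition is now stable with 5 blocks: {S1,S5,S10} | {S2,S11} | {S4,S9} | {S3,S7} | {S8}.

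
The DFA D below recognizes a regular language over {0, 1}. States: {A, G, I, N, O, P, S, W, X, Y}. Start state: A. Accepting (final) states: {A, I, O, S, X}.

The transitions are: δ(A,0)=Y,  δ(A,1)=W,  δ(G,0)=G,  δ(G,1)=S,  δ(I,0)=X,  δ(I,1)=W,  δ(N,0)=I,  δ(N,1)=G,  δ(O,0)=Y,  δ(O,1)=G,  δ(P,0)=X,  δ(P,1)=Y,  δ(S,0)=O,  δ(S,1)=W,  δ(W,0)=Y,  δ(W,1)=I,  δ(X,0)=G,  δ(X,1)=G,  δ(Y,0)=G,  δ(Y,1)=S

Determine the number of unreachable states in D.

2

No path from A leads to N, P; the other 8 states are all reachable.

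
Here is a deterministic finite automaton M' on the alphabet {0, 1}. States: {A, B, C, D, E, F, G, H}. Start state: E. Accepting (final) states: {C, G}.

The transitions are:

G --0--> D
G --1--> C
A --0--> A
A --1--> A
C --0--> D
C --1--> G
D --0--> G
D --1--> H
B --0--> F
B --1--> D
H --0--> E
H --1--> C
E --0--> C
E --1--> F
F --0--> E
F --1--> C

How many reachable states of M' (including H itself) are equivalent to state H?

Reachable states from the start: {C,D,E,F,G,H}. Unreachable: {A,B} — drop them.
Start with accepting vs non-accepting: {C,G} | {D,E,F,H}.
Split {D,E,F,H} by δ(·,0) → {D,E} and {F,H}.
The partition is now stable with 3 blocks: {C,G} | {D,E} | {F,H}.
The equivalence class containing H is {F,H}, of size 2.

2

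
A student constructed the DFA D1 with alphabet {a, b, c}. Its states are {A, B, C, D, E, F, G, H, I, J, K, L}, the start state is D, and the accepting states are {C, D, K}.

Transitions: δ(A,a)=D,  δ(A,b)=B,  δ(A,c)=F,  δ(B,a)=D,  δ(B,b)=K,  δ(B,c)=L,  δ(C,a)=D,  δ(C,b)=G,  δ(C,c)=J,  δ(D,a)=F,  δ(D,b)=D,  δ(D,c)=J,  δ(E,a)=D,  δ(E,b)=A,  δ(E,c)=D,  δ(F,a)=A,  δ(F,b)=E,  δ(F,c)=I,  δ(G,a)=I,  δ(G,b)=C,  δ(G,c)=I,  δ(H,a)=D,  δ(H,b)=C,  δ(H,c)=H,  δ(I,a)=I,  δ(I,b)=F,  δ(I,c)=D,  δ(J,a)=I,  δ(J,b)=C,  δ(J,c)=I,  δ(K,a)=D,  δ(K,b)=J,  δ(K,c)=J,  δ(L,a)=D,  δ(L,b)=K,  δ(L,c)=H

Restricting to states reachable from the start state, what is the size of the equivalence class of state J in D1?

2

Start with accepting vs non-accepting: {C,D,K} | {A,B,E,F,G,H,I,J,L}.
Refine {C,D,K} on symbol a: members go to different blocks, giving {C,K} and {D}.
Split {A,B,E,F,G,H,I,J,L} by δ(·,a) → {A,B,E,H,L} and {F,G,I,J}.
Split {A,B,E,H,L} by δ(·,b) → {B,H,L} and {A,E}.
Refine {F,G,I,J} on symbol a: members go to different blocks, giving {G,I,J} and {F}.
Split {G,I,J} by δ(·,b) → {G,J} and {I}.
Split {A,E} by δ(·,b) → {A} and {E}.
Stable partition: {C,K} | {B,H,L} | {D} | {G,J} | {A} | {F} | {I} | {E} — 8 equivalence classes.
State J belongs to the block {G,J}, which has 2 states.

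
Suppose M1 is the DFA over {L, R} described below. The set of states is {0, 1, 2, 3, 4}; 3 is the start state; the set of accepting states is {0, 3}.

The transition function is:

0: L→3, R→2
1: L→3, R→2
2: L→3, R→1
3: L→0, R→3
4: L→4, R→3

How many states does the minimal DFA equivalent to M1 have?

States {4} cannot be reached from the start state, so discard them.
Start with accepting vs non-accepting: {0,3} | {1,2}.
Split {0,3} by δ(·,R) → {0} and {3}.
Stable partition: {0} | {1,2} | {3} — 3 equivalence classes.

3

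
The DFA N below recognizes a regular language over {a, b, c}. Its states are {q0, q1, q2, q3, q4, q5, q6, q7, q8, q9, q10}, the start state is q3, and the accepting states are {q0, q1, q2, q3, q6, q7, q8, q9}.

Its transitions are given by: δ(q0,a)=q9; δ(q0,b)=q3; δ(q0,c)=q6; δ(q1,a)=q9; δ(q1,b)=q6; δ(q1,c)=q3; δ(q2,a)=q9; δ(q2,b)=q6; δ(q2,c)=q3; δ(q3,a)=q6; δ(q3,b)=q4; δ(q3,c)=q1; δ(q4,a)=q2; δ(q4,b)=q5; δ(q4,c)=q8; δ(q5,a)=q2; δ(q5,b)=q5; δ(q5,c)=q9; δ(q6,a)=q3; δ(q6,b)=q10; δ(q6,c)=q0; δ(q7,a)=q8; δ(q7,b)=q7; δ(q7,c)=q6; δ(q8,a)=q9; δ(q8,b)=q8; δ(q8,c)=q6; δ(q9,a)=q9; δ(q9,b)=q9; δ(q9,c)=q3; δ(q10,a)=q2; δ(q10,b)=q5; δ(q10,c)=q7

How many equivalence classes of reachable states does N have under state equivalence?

4

Initial partition by acceptance: {q0,q1,q2,q3,q6,q7,q8,q9} | {q4,q5,q10}.
Split {q0,q1,q2,q3,q6,q7,q8,q9} by δ(·,b) → {q0,q1,q2,q7,q8,q9} and {q3,q6}.
On input b, block {q0,q1,q2,q7,q8,q9} splits into {q0,q1,q2} and {q7,q8,q9}.
No further refinement is possible. Final partition (4 blocks): {q0,q1,q2} | {q4,q5,q10} | {q3,q6} | {q7,q8,q9}.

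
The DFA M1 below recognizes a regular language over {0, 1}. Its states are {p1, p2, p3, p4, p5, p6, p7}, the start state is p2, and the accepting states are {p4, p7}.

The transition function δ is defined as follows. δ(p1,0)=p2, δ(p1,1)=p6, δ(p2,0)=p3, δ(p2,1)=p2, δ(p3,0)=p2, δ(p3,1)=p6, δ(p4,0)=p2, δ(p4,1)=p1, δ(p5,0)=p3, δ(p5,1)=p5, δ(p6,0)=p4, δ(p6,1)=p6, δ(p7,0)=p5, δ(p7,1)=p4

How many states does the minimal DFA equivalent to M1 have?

4

First remove the unreachable states {p5,p7}; 5 states remain.
Initial partition by acceptance: {p4} | {p1,p2,p3,p6}.
Refine {p1,p2,p3,p6} on symbol 0: members go to different blocks, giving {p1,p2,p3} and {p6}.
On input 1, block {p1,p2,p3} splits into {p1,p3} and {p2}.
No further refinement is possible. Final partition (4 blocks): {p4} | {p1,p3} | {p6} | {p2}.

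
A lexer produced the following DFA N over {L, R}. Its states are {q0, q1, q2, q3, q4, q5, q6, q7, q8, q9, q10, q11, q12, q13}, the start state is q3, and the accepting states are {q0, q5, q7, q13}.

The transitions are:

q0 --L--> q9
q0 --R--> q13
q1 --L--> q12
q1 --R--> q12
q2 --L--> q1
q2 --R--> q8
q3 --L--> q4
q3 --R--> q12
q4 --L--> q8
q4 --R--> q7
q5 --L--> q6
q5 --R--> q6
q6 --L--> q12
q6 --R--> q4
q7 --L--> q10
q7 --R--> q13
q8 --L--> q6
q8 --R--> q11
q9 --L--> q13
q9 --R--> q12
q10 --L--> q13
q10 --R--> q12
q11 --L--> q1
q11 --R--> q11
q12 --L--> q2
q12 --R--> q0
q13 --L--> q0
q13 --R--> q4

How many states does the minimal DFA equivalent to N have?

6

States {q5} cannot be reached from the start state, so discard them.
P0 = {q0,q7,q13} | {q1,q2,q3,q4,q6,q8,q9,q10,q11,q12}.
Refine {q0,q7,q13} on symbol L: members go to different blocks, giving {q0,q7} and {q13}.
Refine {q1,q2,q3,q4,q6,q8,q9,q10,q11,q12} on symbol L: members go to different blocks, giving {q1,q2,q3,q4,q6,q8,q11,q12} and {q9,q10}.
Split {q1,q2,q3,q4,q6,q8,q11,q12} by δ(·,R) → {q1,q2,q3,q6,q8,q11} and {q4,q12}.
Refine {q1,q2,q3,q6,q8,q11} on symbol L: members go to different blocks, giving {q1,q3,q6} and {q2,q8,q11}.
Stable partition: {q0,q7} | {q1,q3,q6} | {q13} | {q9,q10} | {q4,q12} | {q2,q8,q11} — 6 equivalence classes.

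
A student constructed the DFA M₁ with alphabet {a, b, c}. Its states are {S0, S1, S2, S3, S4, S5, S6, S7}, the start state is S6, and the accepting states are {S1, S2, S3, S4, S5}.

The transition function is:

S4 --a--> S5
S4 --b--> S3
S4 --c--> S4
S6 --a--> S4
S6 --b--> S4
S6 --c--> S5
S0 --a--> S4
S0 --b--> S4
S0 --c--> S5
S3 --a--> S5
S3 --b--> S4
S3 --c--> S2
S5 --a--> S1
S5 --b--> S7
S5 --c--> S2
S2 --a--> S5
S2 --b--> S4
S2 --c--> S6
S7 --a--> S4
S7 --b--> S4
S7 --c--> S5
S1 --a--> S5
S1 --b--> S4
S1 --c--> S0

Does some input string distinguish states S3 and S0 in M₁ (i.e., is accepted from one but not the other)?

Yes

Every state is reachable, so we keep all 8.
Start with accepting vs non-accepting: {S1,S2,S3,S4,S5} | {S0,S6,S7}.
Split {S1,S2,S3,S4,S5} by δ(·,b) → {S1,S2,S3,S4} and {S5}.
On input c, block {S1,S2,S3,S4} splits into {S1,S2} and {S3,S4}.
Split {S3,S4} by δ(·,c) → {S3} and {S4}.
No further refinement is possible. Final partition (5 blocks): {S1,S2} | {S0,S6,S7} | {S5} | {S3} | {S4}.
S3 and S0 end up in different blocks, so they are distinguishable. For instance, the string 'ε' is accepted from only S3.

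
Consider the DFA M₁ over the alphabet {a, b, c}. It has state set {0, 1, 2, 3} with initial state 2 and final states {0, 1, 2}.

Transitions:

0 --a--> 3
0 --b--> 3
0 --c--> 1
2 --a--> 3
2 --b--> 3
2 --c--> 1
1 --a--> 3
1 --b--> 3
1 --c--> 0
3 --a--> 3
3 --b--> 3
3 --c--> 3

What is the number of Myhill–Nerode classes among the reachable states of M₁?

2

All states are reachable from the start state.
Start with accepting vs non-accepting: {0,1,2} | {3}.
Stable partition: {0,1,2} | {3} — 2 equivalence classes.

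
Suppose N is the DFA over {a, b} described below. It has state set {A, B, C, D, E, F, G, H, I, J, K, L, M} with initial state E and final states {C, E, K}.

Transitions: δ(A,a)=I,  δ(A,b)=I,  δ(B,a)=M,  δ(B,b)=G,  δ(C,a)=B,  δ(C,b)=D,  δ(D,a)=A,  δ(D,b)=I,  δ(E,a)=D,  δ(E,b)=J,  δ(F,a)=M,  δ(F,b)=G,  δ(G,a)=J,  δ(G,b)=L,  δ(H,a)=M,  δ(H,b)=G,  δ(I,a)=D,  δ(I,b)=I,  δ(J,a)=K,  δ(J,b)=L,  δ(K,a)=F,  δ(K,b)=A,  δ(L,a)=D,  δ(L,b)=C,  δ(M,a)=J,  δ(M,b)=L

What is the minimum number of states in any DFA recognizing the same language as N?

7

States {H} cannot be reached from the start state, so discard them.
P0 = {C,E,K} | {A,B,D,F,G,I,J,L,M}.
Refine {A,B,D,F,G,I,J,L,M} on symbol a: members go to different blocks, giving {A,B,D,F,G,I,L,M} and {J}.
Split {C,E,K} by δ(·,b) → {C,K} and {E}.
Refine {A,B,D,F,G,I,L,M} on symbol a: members go to different blocks, giving {A,B,D,F,I,L} and {G,M}.
Split {A,B,D,F,I,L} by δ(·,a) → {A,D,I,L} and {B,F}.
On input b, block {A,D,I,L} splits into {A,D,I} and {L}.
Stable partition: {C,K} | {A,D,I} | {J} | {E} | {G,M} | {B,F} | {L} — 7 equivalence classes.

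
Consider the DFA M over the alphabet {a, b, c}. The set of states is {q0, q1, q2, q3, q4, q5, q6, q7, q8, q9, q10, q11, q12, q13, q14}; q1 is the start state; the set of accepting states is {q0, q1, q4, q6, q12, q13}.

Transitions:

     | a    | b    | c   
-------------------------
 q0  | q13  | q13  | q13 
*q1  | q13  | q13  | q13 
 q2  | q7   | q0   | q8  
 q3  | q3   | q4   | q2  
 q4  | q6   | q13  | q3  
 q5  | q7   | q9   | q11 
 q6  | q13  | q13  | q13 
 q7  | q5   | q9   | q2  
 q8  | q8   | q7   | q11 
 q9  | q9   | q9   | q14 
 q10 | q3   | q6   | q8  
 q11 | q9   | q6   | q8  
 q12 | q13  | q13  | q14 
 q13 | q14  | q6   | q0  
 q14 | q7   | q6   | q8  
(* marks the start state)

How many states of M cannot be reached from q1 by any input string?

BFS from q1 reaches {q0, q1, q2, q5, q6, q7, q8, q9, q11, q13, q14}; the 4 state(s) q3, q4, q10, q12 are never visited.

4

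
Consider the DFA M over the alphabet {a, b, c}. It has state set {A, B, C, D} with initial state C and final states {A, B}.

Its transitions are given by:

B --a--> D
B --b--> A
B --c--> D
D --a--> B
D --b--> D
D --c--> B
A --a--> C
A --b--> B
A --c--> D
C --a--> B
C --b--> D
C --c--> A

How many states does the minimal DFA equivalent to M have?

Initial partition by acceptance: {A,B} | {C,D}.
No further refinement is possible. Final partition (2 blocks): {A,B} | {C,D}.

2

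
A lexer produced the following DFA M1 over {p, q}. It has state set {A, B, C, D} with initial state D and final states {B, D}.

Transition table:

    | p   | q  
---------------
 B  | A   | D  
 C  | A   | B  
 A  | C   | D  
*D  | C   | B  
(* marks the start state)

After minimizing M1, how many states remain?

Start with accepting vs non-accepting: {B,D} | {A,C}.
The partition is now stable with 2 blocks: {B,D} | {A,C}.

2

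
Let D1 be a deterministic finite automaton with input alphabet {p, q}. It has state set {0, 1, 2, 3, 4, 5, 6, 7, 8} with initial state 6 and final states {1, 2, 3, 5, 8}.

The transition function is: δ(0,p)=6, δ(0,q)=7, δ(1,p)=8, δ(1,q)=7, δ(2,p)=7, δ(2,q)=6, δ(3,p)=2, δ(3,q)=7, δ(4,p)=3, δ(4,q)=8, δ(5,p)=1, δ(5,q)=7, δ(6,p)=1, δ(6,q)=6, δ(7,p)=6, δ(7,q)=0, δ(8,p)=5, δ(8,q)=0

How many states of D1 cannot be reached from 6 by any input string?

Starting at 6 and following transitions, the reachable set is {0, 1, 5, 6, 7, 8}. That leaves 2, 3, 4 unreachable — 3 in total.

3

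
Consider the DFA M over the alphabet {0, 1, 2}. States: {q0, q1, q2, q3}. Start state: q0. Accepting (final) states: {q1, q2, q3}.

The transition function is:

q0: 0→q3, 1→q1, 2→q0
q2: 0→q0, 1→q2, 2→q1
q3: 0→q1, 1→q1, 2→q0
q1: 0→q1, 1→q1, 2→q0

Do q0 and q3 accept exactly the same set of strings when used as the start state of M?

No

First remove the unreachable states {q2}; 3 states remain.
P0 = {q1,q3} | {q0}.
No further refinement is possible. Final partition (2 blocks): {q1,q3} | {q0}.
q0 and q3 end up in different blocks, so they are distinguishable. For instance, the string 'ε' is accepted from only q3.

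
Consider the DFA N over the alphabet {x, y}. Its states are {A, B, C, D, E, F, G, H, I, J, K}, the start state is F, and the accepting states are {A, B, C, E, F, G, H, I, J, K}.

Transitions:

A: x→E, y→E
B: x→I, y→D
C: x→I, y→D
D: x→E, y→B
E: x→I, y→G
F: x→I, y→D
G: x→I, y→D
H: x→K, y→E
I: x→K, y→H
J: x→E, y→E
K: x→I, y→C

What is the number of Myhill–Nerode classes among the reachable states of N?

5

First remove the unreachable states {A,J}; 9 states remain.
P0 = {B,C,E,F,G,H,I,K} | {D}.
Refine {B,C,E,F,G,H,I,K} on symbol y: members go to different blocks, giving {B,C,F,G} and {E,H,I,K}.
Refine {E,H,I,K} on symbol y: members go to different blocks, giving {E,K} and {H,I}.
Refine {H,I} on symbol y: members go to different blocks, giving {H} and {I}.
No further refinement is possible. Final partition (5 blocks): {B,C,F,G} | {D} | {E,K} | {H} | {I}.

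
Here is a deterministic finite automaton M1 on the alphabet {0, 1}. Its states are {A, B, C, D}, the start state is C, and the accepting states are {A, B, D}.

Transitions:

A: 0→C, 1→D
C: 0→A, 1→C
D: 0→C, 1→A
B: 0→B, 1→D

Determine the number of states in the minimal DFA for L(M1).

States {B} cannot be reached from the start state, so discard them.
Initial partition by acceptance: {A,D} | {C}.
Stable partition: {A,D} | {C} — 2 equivalence classes.

2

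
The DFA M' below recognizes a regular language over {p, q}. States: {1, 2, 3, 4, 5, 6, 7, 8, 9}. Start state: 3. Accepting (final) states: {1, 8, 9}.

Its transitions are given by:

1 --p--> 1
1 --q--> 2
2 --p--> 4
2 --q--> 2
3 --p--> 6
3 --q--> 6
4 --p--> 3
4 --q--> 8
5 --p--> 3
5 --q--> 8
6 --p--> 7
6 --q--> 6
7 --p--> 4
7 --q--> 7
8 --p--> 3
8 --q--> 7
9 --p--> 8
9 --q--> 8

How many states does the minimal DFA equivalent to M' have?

States {1,2,5,9} cannot be reached from the start state, so discard them.
Initial partition by acceptance: {8} | {3,4,6,7}.
Refine {3,4,6,7} on symbol q: members go to different blocks, giving {3,6,7} and {4}.
On input p, block {3,6,7} splits into {3,6} and {7}.
Split {3,6} by δ(·,p) → {3} and {6}.
No further refinement is possible. Final partition (5 blocks): {8} | {3} | {4} | {7} | {6}.

5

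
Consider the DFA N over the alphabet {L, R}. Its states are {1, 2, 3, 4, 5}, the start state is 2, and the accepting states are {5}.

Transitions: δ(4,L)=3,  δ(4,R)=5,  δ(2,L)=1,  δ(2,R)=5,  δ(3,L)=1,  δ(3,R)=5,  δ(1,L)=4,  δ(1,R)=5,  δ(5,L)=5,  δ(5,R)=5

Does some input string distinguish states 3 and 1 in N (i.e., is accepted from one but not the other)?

No

All states are reachable from the start state.
Initial partition by acceptance: {5} | {1,2,3,4}.
No further refinement is possible. Final partition (2 blocks): {5} | {1,2,3,4}.
3 and 1 lie in the same block of the stable partition, so they are equivalent — no string distinguishes them.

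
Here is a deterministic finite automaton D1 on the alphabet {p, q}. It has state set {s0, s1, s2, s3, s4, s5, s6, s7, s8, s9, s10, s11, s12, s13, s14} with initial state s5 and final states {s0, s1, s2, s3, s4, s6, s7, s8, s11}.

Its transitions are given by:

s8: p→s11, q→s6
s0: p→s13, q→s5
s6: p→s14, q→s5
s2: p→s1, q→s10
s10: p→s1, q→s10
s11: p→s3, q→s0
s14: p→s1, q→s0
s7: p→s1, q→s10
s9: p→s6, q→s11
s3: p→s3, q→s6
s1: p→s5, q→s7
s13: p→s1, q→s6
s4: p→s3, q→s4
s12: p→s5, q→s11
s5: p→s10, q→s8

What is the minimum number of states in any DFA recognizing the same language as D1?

7

States {s2,s4,s9,s12} cannot be reached from the start state, so discard them.
Start with accepting vs non-accepting: {s0,s1,s3,s6,s7,s8,s11} | {s5,s10,s13,s14}.
On input p, block {s0,s1,s3,s6,s7,s8,s11} splits into {s3,s7,s8,s11} and {s0,s1,s6}.
Refine {s3,s7,s8,s11} on symbol p: members go to different blocks, giving {s3,s8,s11} and {s7}.
Refine {s5,s10,s13,s14} on symbol p: members go to different blocks, giving {s10,s13,s14} and {s5}.
Split {s10,s13,s14} by δ(·,q) → {s13,s14} and {s10}.
Split {s0,s1,s6} by δ(·,p) → {s0,s6} and {s1}.
No further refinement is possible. Final partition (7 blocks): {s3,s8,s11} | {s13,s14} | {s0,s6} | {s7} | {s5} | {s10} | {s1}.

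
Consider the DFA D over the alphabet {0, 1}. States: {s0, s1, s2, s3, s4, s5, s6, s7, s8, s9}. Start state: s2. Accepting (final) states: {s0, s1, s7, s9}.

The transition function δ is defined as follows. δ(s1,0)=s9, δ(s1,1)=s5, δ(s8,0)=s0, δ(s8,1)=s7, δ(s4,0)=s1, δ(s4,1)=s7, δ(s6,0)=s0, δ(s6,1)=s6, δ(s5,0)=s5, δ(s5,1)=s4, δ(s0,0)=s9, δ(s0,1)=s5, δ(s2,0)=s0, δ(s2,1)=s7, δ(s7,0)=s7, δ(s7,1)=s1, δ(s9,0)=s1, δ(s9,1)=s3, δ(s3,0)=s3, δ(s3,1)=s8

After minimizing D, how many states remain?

4

First remove the unreachable states {s6}; 9 states remain.
P0 = {s0,s1,s7,s9} | {s2,s3,s4,s5,s8}.
Refine {s0,s1,s7,s9} on symbol 1: members go to different blocks, giving {s0,s1,s9} and {s7}.
Split {s2,s3,s4,s5,s8} by δ(·,0) → {s2,s4,s8} and {s3,s5}.
Stable partition: {s0,s1,s9} | {s2,s4,s8} | {s7} | {s3,s5} — 4 equivalence classes.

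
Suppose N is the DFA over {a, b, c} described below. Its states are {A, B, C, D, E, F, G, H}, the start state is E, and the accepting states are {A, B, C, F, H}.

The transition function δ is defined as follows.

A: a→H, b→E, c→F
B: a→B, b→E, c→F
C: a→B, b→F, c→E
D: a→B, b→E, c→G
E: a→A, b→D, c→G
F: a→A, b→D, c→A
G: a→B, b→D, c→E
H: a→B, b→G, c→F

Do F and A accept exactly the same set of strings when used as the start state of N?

Yes

States {C} cannot be reached from the start state, so discard them.
Start with accepting vs non-accepting: {A,B,F,H} | {D,E,G}.
Stable partition: {A,B,F,H} | {D,E,G} — 2 equivalence classes.
F and A lie in the same block of the stable partition, so they are equivalent — no string distinguishes them.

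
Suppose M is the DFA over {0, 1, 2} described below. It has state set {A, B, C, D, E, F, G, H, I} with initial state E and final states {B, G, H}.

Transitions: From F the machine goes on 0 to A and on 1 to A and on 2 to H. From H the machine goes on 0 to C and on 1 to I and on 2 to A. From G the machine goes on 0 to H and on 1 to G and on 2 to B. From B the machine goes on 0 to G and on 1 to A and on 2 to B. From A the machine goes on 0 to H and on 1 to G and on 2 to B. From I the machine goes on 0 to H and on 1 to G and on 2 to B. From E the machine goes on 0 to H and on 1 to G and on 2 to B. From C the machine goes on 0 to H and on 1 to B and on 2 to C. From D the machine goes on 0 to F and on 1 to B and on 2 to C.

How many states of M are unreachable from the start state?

No path from E leads to D, F; the other 7 states are all reachable.

2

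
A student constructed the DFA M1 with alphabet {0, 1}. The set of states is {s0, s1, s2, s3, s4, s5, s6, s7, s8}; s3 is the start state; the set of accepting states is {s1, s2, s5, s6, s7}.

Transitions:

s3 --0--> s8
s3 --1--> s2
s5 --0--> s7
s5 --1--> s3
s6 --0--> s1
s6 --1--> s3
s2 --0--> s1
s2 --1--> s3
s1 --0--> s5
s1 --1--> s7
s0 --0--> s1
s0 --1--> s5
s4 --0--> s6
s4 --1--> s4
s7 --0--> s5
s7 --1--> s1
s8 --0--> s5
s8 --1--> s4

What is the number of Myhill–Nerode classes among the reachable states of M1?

4

States {s0} cannot be reached from the start state, so discard them.
Start with accepting vs non-accepting: {s1,s2,s5,s6,s7} | {s3,s4,s8}.
Split {s1,s2,s5,s6,s7} by δ(·,1) → {s2,s5,s6} and {s1,s7}.
On input 0, block {s3,s4,s8} splits into {s4,s8} and {s3}.
No further refinement is possible. Final partition (4 blocks): {s2,s5,s6} | {s4,s8} | {s1,s7} | {s3}.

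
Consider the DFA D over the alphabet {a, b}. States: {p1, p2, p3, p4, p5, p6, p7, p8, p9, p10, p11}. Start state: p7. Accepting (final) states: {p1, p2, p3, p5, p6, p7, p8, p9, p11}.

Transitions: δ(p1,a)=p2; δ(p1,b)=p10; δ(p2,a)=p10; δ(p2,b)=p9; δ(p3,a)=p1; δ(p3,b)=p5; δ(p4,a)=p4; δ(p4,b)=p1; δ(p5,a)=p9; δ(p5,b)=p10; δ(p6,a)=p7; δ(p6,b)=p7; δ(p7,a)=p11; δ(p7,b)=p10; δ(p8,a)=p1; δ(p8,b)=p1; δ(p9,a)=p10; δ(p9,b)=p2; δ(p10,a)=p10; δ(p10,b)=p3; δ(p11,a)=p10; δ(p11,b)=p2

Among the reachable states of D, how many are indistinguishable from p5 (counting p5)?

3

Reachable states from the start: {p1,p2,p3,p5,p7,p9,p10,p11}. Unreachable: {p4,p6,p8} — drop them.
P0 = {p1,p2,p3,p5,p7,p9,p11} | {p10}.
Split {p1,p2,p3,p5,p7,p9,p11} by δ(·,a) → {p1,p3,p5,p7} and {p2,p9,p11}.
Split {p1,p3,p5,p7} by δ(·,a) → {p1,p5,p7} and {p3}.
The partition is now stable with 4 blocks: {p1,p5,p7} | {p10} | {p2,p9,p11} | {p3}.
State p5 belongs to the block {p1,p5,p7}, which has 3 states.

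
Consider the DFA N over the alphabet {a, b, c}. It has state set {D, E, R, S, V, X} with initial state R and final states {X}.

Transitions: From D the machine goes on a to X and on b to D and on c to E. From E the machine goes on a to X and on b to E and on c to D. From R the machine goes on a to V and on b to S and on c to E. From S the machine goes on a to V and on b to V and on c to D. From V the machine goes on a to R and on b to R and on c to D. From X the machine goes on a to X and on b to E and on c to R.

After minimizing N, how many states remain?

All states are reachable from the start state.
Initial partition by acceptance: {X} | {D,E,R,S,V}.
On input a, block {D,E,R,S,V} splits into {R,S,V} and {D,E}.
The partition is now stable with 3 blocks: {X} | {R,S,V} | {D,E}.

3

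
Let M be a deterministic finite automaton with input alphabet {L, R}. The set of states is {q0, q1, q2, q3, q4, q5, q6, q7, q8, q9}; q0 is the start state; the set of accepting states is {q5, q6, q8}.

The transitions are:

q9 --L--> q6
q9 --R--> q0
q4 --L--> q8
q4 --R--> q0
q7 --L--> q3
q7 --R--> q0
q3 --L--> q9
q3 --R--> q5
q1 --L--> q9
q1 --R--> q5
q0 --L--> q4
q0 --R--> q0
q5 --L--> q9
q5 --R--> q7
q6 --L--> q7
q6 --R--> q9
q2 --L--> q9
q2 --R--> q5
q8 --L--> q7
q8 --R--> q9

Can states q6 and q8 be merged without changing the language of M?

Yes

States {q1,q2} cannot be reached from the start state, so discard them.
P0 = {q5,q6,q8} | {q0,q3,q4,q7,q9}.
On input L, block {q0,q3,q4,q7,q9} splits into {q0,q3,q7} and {q4,q9}.
On input L, block {q5,q6,q8} splits into {q6,q8} and {q5}.
Refine {q0,q3,q7} on symbol L: members go to different blocks, giving {q0,q3} and {q7}.
Refine {q0,q3} on symbol R: members go to different blocks, giving {q0} and {q3}.
The partition is now stable with 6 blocks: {q6,q8} | {q0} | {q4,q9} | {q5} | {q7} | {q3}.
q6 and q8 lie in the same block of the stable partition, so they are equivalent — no string distinguishes them.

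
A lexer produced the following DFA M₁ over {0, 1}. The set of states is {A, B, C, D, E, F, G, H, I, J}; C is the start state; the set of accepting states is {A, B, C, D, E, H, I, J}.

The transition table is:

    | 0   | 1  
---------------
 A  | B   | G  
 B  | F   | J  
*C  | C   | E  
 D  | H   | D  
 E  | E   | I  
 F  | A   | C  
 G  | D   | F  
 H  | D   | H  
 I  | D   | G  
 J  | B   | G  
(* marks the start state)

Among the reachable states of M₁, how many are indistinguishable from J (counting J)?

2

Every state is reachable, so we keep all 10.
P0 = {A,B,C,D,E,H,I,J} | {F,G}.
On input 0, block {A,B,C,D,E,H,I,J} splits into {A,C,D,E,H,I,J} and {B}.
Split {A,C,D,E,H,I,J} by δ(·,0) → {C,D,E,H,I} and {A,J}.
Refine {C,D,E,H,I} on symbol 1: members go to different blocks, giving {C,D,E,H} and {I}.
Split {C,D,E,H} by δ(·,1) → {C,D,H} and {E}.
Split {C,D,H} by δ(·,1) → {D,H} and {C}.
Refine {F,G} on symbol 0: members go to different blocks, giving {F} and {G}.
No further refinement is possible. Final partition (8 blocks): {D,H} | {F} | {B} | {A,J} | {I} | {E} | {C} | {G}.
State J belongs to the block {A,J}, which has 2 states.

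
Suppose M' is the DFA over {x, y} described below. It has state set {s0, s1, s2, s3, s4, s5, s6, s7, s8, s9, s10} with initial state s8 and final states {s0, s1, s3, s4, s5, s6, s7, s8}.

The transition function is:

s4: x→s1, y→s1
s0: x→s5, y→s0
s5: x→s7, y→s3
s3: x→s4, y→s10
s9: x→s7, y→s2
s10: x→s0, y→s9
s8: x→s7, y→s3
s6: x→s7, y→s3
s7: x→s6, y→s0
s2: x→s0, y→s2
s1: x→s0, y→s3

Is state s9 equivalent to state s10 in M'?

Yes

Initial partition by acceptance: {s0,s1,s3,s4,s5,s6,s7,s8} | {s2,s9,s10}.
Split {s0,s1,s3,s4,s5,s6,s7,s8} by δ(·,y) → {s0,s1,s4,s5,s6,s7,s8} and {s3}.
Split {s0,s1,s4,s5,s6,s7,s8} by δ(·,y) → {s1,s5,s6,s8} and {s0,s4,s7}.
Refine {s0,s4,s7} on symbol y: members go to different blocks, giving {s0,s7} and {s4}.
No further refinement is possible. Final partition (5 blocks): {s1,s5,s6,s8} | {s2,s9,s10} | {s3} | {s0,s7} | {s4}.
s9 and s10 lie in the same block of the stable partition, so they are equivalent — no string distinguishes them.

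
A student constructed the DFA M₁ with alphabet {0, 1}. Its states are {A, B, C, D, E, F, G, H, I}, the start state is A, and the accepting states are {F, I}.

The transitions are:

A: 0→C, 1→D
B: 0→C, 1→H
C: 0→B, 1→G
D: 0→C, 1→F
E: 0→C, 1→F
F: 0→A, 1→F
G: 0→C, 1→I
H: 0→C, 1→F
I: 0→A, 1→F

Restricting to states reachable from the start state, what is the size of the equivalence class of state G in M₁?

3

First remove the unreachable states {E}; 8 states remain.
Start with accepting vs non-accepting: {F,I} | {A,B,C,D,G,H}.
Refine {A,B,C,D,G,H} on symbol 1: members go to different blocks, giving {A,B,C} and {D,G,H}.
The partition is now stable with 3 blocks: {F,I} | {A,B,C} | {D,G,H}.
The equivalence class containing G is {D,G,H}, of size 3.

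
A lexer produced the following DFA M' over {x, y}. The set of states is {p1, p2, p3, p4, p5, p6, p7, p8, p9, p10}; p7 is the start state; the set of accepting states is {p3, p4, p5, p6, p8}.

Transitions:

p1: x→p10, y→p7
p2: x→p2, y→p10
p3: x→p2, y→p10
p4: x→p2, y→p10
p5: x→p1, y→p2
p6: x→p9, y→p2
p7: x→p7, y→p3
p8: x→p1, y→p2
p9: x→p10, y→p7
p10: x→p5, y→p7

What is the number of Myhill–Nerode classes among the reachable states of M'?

6

First remove the unreachable states {p4,p6,p8,p9}; 6 states remain.
Initial partition by acceptance: {p3,p5} | {p1,p2,p7,p10}.
Refine {p1,p2,p7,p10} on symbol x: members go to different blocks, giving {p1,p2,p7} and {p10}.
Split {p3,p5} by δ(·,y) → {p3} and {p5}.
On input x, block {p1,p2,p7} splits into {p2,p7} and {p1}.
On input y, block {p2,p7} splits into {p2} and {p7}.
The partition is now stable with 6 blocks: {p3} | {p2} | {p10} | {p5} | {p1} | {p7}.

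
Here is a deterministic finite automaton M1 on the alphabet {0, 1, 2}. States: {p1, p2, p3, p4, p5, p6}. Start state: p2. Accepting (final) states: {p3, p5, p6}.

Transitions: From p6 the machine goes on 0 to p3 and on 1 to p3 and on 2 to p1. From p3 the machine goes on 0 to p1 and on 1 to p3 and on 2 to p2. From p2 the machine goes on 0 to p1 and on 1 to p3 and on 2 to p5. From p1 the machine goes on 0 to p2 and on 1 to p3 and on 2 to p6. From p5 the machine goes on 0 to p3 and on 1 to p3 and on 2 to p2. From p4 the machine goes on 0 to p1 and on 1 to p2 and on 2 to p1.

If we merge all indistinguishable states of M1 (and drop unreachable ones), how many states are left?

First remove the unreachable states {p4}; 5 states remain.
Start with accepting vs non-accepting: {p3,p5,p6} | {p1,p2}.
On input 0, block {p3,p5,p6} splits into {p5,p6} and {p3}.
No further refinement is possible. Final partition (3 blocks): {p5,p6} | {p1,p2} | {p3}.

3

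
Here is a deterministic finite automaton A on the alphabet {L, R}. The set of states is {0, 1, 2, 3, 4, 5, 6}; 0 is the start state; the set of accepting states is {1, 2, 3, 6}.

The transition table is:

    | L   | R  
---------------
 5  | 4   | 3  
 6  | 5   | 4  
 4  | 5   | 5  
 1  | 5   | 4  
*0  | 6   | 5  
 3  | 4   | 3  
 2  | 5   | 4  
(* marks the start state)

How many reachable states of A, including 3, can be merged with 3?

1

Reachable states from the start: {0,3,4,5,6}. Unreachable: {1,2} — drop them.
P0 = {3,6} | {0,4,5}.
On input R, block {3,6} splits into {3} and {6}.
Split {0,4,5} by δ(·,L) → {4,5} and {0}.
Split {4,5} by δ(·,R) → {4} and {5}.
Stable partition: {3} | {4} | {6} | {0} | {5} — 5 equivalence classes.
The equivalence class containing 3 is {3}, of size 1.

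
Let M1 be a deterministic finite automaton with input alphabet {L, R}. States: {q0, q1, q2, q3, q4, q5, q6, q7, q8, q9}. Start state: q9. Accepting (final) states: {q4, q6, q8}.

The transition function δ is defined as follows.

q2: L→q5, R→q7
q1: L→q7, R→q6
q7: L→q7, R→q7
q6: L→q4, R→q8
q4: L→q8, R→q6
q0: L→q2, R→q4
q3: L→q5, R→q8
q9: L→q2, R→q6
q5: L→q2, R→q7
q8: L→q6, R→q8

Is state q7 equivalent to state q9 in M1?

Reachable states from the start: {q2,q4,q5,q6,q7,q8,q9}. Unreachable: {q0,q1,q3} — drop them.
Start with accepting vs non-accepting: {q4,q6,q8} | {q2,q5,q7,q9}.
Split {q2,q5,q7,q9} by δ(·,R) → {q2,q5,q7} and {q9}.
Stable partition: {q4,q6,q8} | {q2,q5,q7} | {q9} — 3 equivalence classes.
q7 and q9 end up in different blocks, so they are distinguishable. For instance, the string 'R' is accepted from only q9.

No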